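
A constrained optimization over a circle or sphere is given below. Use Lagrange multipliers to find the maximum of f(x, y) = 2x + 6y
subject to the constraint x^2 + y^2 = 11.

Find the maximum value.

Set up Lagrange conditions: grad f = lambda * grad g
  2 = 2*lambda*x
  6 = 2*lambda*y
From these: x/y = 2/6, so x = 2t, y = 6t for some t.
Substitute into constraint: (2t)^2 + (6t)^2 = 11
  t^2 * 40 = 11
  t = sqrt(11/40)
Maximum = 2*x + 6*y = (2^2 + 6^2)*t = 40 * sqrt(11/40) = sqrt(440)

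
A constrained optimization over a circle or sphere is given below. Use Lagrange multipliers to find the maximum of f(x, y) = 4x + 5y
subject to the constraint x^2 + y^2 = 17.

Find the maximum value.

Set up Lagrange conditions: grad f = lambda * grad g
  4 = 2*lambda*x
  5 = 2*lambda*y
From these: x/y = 4/5, so x = 4t, y = 5t for some t.
Substitute into constraint: (4t)^2 + (5t)^2 = 17
  t^2 * 41 = 17
  t = sqrt(17/41)
Maximum = 4*x + 5*y = (4^2 + 5^2)*t = 41 * sqrt(17/41) = sqrt(697)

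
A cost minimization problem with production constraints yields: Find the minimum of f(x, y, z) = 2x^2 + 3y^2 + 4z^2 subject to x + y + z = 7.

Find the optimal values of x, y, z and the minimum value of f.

Using Lagrange multipliers on f = 2x^2 + 3y^2 + 4z^2 with constraint x + y + z = 7:
Conditions: 2*2*x = lambda, 2*3*y = lambda, 2*4*z = lambda
So x = lambda/4, y = lambda/6, z = lambda/8
Substituting into constraint: lambda * (13/24) = 7
lambda = 168/13
x = 42/13, y = 28/13, z = 21/13
Minimum value = 588/13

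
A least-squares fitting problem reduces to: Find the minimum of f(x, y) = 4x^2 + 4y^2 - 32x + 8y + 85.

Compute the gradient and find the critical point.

f(x,y) = 4x^2 + 4y^2 - 32x + 8y + 85
df/dx = 8x + (-32) = 0  =>  x = 4
df/dy = 8y + (8) = 0  =>  y = -1
f(4, -1) = 4*(4)^2 + 4*(-1)^2 + -32*(4) + 8*(-1) + 85 = 17
Hessian is diagonal with entries 8, 8 > 0, so this is a minimum.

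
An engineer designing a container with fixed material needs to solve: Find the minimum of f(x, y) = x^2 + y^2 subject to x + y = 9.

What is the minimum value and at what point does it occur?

Substitute y = 9 - x into f(x,y) = x^2 + y^2:
g(x) = x^2 + (9 - x)^2 = 2x^2 - 18x + 81
g'(x) = 4x - 18 = 0  =>  x = 9/2
y = 9 - 9/2 = 9/2
Minimum value = (9/2)^2 + (9/2)^2 = 81/2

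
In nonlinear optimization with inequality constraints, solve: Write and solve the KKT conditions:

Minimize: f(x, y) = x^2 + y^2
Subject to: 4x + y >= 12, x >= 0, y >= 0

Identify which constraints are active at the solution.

KKT conditions for min x^2 + y^2 s.t. 4x + 1y >= 12, x >= 0, y >= 0:
Stationarity: 2x = mu*4 + mu_x, 2y = mu*1 + mu_y, with mu, mu_x, mu_y >= 0
Complementary slackness: mu*(4x + y - 12) = 0, mu_x*x = 0, mu_y*y = 0
(0, 0) is infeasible (4*0 + 1*0 < 12), so if mu = 0 stationarity would force x = mu_x/2 >= 0, y = mu_y/2 >= 0 with mu_x*x = mu_y*y = 0, i.e. x = y = 0: contradiction. Hence mu > 0 and 4x + y = 12 is active.
Try x > 0, y > 0 (so mu_x = mu_y = 0): x = 4*mu/2, y = 1*mu/2
Substitute: 4*(4*mu/2) + 1*(1*mu/2) = 12
  mu*17/2 = 12 => mu = 24/17
x* = 48/17 > 0, y* = 12/17 > 0, consistent with mu_x = mu_y = 0.
f is convex and the constraints are linear, so this KKT point is the global minimum.
f* = 144/17
Active constraints: 4x + y >= 12 (holds with equality, mu = 24/17 > 0); x >= 0 and y >= 0 are inactive (mu_x = mu_y = 0).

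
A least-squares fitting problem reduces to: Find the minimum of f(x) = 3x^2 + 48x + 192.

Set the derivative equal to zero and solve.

f(x) = 3x^2 + 48x + 192
f'(x) = 6x + (48) = 0
x = -48/6 = -8
f(-8) = 0
Since f''(x) = 6 > 0, this is a minimum.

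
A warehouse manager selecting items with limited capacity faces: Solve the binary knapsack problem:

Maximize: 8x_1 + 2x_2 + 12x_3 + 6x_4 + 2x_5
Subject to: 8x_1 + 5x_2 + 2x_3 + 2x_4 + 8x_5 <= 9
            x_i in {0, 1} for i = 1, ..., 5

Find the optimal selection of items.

Items: item 1 (v=8, w=8), item 2 (v=2, w=5), item 3 (v=12, w=2), item 4 (v=6, w=2), item 5 (v=2, w=8)
Capacity: 9
Checking all 32 subsets (w = total weight, v = total value):
  {}: w = 0, v = 0
  {1}: w = 8, v = 8
  {2}: w = 5, v = 2
  {3}: w = 2, v = 12
  {4}: w = 2, v = 6
  {5}: w = 8, v = 2
  {1, 2}: w = 13 > 9, infeasible
  {1, 3}: w = 10 > 9, infeasible
  {1, 4}: w = 10 > 9, infeasible
  {1, 5}: w = 16 > 9, infeasible
  {2, 3}: w = 7, v = 14
  {2, 4}: w = 7, v = 8
  {2, 5}: w = 13 > 9, infeasible
  {3, 4}: w = 4, v = 18
  {3, 5}: w = 10 > 9, infeasible
  {4, 5}: w = 10 > 9, infeasible
  {1, 2, 3}: w = 15 > 9, infeasible
  {1, 2, 4}: w = 15 > 9, infeasible
  {1, 2, 5}: w = 21 > 9, infeasible
  {1, 3, 4}: w = 12 > 9, infeasible
  {1, 3, 5}: w = 18 > 9, infeasible
  {1, 4, 5}: w = 18 > 9, infeasible
  {2, 3, 4}: w = 9, v = 20
  {2, 3, 5}: w = 15 > 9, infeasible
  {2, 4, 5}: w = 15 > 9, infeasible
  {3, 4, 5}: w = 12 > 9, infeasible
  {1, 2, 3, 4}: w = 17 > 9, infeasible
  {1, 2, 3, 5}: w = 23 > 9, infeasible
  {1, 2, 4, 5}: w = 23 > 9, infeasible
  {1, 3, 4, 5}: w = 20 > 9, infeasible
  {2, 3, 4, 5}: w = 17 > 9, infeasible
  {1, 2, 3, 4, 5}: w = 25 > 9, infeasible
Best feasible subset: items [2, 3, 4]
Total weight: 9 <= 9, total value: 20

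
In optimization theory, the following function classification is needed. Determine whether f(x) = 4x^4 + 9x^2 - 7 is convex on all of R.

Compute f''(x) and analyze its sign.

f(x) = 4x^4 + 9x^2 - 7
f'(x) = 16x^3 + 18x
f''(x) = 48x^2 + 18
f''(x) = 48x^2 + 18 >= 18 > 0 for all x
Therefore, f is convex on R.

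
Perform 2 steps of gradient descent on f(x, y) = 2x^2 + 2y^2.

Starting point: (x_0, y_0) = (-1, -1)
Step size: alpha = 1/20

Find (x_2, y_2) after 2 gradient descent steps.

f(x,y) = 2x^2 + 2y^2
grad_x = 4x + 0y, grad_y = 4y + 0x
Step 1: grad = (-4, -4), (-4/5, -4/5)
Step 2: grad = (-16/5, -16/5), (-16/25, -16/25)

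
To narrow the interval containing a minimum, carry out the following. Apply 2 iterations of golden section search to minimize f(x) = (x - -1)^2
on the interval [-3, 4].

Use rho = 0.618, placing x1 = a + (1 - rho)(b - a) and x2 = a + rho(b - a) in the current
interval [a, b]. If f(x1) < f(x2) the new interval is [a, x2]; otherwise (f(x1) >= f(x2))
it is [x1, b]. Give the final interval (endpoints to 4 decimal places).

Golden section search for min of f(x) = (x - -1)^2 on [-3, 4].
Each step: x1 = a + (1 - rho)(b - a), x2 = a + rho(b - a); if f(x1) < f(x2) keep [a, x2], otherwise keep [x1, b].
Step 1: [-3.0000, 4.0000], x1=-0.3260 (f=0.4543), x2=1.3260 (f=5.4103); f(x1) < f(x2) => keep [-3.0000, 1.3260]
Step 2: [-3.0000, 1.3260], x1=-1.3475 (f=0.1207), x2=-0.3265 (f=0.4536); f(x1) < f(x2) => keep [-3.0000, -0.3265]
Final interval: [-3.0000, -0.3265]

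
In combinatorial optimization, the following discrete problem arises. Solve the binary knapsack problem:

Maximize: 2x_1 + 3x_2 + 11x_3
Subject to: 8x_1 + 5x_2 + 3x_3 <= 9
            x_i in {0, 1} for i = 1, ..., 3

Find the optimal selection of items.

Items: item 1 (v=2, w=8), item 2 (v=3, w=5), item 3 (v=11, w=3)
Capacity: 9
Checking all 8 subsets (w = total weight, v = total value):
  {}: w = 0, v = 0
  {1}: w = 8, v = 2
  {2}: w = 5, v = 3
  {3}: w = 3, v = 11
  {1, 2}: w = 13 > 9, infeasible
  {1, 3}: w = 11 > 9, infeasible
  {2, 3}: w = 8, v = 14
  {1, 2, 3}: w = 16 > 9, infeasible
Best feasible subset: items [2, 3]
Total weight: 8 <= 9, total value: 14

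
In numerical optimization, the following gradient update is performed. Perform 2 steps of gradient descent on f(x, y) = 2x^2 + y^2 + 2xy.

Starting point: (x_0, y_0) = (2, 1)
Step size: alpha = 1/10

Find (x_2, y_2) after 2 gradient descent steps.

f(x,y) = 2x^2 + y^2 + 2xy
grad_x = 4x + 2y, grad_y = 2y + 2x
Step 1: grad = (10, 6), (1, 2/5)
Step 2: grad = (24/5, 14/5), (13/25, 3/25)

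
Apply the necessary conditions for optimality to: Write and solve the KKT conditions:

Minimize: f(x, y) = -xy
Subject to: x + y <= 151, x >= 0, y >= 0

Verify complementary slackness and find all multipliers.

Problem: min -xy s.t. x + y <= 151 (multiplier lambda), x >= 0 (mu_x), y >= 0 (mu_y)
KKT stationarity: -y + lambda - mu_x = 0, -x + lambda - mu_y = 0, with lambda, mu_x, mu_y >= 0
Complementary slackness: lambda*(x + y - 151) = 0, mu_x*x = 0, mu_y*y = 0
If lambda = 0: y = -mu_x <= 0 and x = -mu_y <= 0 force x = y = 0 with f = 0; but x = y = 151/2 is feasible with f = -22801/4 < 0, so this is not the minimum. Hence lambda > 0 and x + y = 151.
Try x > 0, y > 0 (so mu_x = mu_y = 0): y = lambda, x = lambda => x = y = lambda
x + y = 151 => 2*lambda = 151 => lambda = 151/2
x* = y* = 151/2 > 0, consistent with mu_x = mu_y = 0.
(Any feasible point with x = 0 or y = 0 has f = 0 > -22801/4, so the minimum is not on those boundaries.)
min(-xy) = -22801/4 (i.e. max xy = 22801/4)
Multipliers: lambda = 151/2, mu_x = 0, mu_y = 0
Complementary slackness: lambda*(x + y - 151) = 151/2*(151/2 + 151/2 - 151) = 0, mu_x*x = 0*151/2 = 0, mu_y*y = 0*151/2 = 0. Satisfied.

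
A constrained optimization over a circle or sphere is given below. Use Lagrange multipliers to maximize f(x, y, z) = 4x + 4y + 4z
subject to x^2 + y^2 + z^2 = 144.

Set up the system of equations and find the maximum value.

Lagrange conditions: 4 = 2*lambda*x, 4 = 2*lambda*y, 4 = 2*lambda*z
So x:4 = y:4 = z:4, i.e. x = 4t, y = 4t, z = 4t
Constraint: t^2*(4^2 + 4^2 + 4^2) = 144
  t^2 * 48 = 144  =>  t = sqrt(3)
Maximum = 4*4t + 4*4t + 4*4t = 48*sqrt(3) = sqrt(6912)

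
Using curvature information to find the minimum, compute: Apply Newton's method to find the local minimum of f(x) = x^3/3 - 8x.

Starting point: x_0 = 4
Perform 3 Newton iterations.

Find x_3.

f(x) = x^3/3 - 8x
f'(x) = x^2 - 8, f''(x) = 2x
Newton update: x_{n+1} = x_n - (x_n^2 - 8)/(2*x_n)
Step 1: x_0 = 4, f'=8, f''=8, x_1 = 3
Step 2: x_1 = 3, f'=1, f''=6, x_2 = 17/6
Step 3: x_2 = 17/6, f'=1/36, f''=17/3, x_3 = 577/204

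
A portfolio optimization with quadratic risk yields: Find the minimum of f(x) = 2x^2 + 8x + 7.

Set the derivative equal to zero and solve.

f(x) = 2x^2 + 8x + 7
f'(x) = 4x + (8) = 0
x = -8/4 = -2
f(-2) = -1
Since f''(x) = 4 > 0, this is a minimum.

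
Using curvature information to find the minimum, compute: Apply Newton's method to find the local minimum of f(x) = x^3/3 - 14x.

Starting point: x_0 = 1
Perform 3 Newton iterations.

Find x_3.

f(x) = x^3/3 - 14x
f'(x) = x^2 - 14, f''(x) = 2x
Newton update: x_{n+1} = x_n - (x_n^2 - 14)/(2*x_n)
Step 1: x_0 = 1, f'=-13, f''=2, x_1 = 15/2
Step 2: x_1 = 15/2, f'=169/4, f''=15, x_2 = 281/60
Step 3: x_2 = 281/60, f'=28561/3600, f''=281/30, x_3 = 129361/33720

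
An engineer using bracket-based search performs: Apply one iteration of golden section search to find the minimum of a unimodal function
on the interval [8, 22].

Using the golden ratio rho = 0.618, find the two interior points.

Golden section search on [8, 22].
Golden ratio rho = 0.618 (approx).
Interior points:
  x_1 = 8 + (1-0.618)*14 = 13.3480
  x_2 = 8 + 0.618*14 = 16.6520
Compare f(x_1) and f(x_2) to determine which subinterval to keep.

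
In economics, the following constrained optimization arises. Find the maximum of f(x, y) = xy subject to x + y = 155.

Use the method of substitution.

Substitute y = 155 - x into f(x,y) = xy:
g(x) = x(155 - x) = 155x - x^2
g'(x) = 155 - 2x = 0  =>  x = 155/2
y = 155 - 155/2 = 155/2
Maximum value = (155/2) * (155/2) = 24025/4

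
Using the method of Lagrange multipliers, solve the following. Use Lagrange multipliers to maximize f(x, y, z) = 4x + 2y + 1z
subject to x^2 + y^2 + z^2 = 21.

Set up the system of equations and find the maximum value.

Lagrange conditions: 4 = 2*lambda*x, 2 = 2*lambda*y, 1 = 2*lambda*z
So x:4 = y:2 = z:1, i.e. x = 4t, y = 2t, z = 1t
Constraint: t^2*(4^2 + 2^2 + 1^2) = 21
  t^2 * 21 = 21  =>  t = sqrt(1)
Maximum = 4*4t + 2*2t + 1*1t = 21*sqrt(1) = 21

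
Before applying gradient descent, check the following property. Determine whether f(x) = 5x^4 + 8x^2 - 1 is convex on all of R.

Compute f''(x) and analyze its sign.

f(x) = 5x^4 + 8x^2 - 1
f'(x) = 20x^3 + 16x
f''(x) = 60x^2 + 16
f''(x) = 60x^2 + 16 >= 16 > 0 for all x
Therefore, f is convex on R.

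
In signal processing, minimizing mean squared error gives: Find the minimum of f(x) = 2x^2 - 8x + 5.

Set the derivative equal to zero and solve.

f(x) = 2x^2 - 8x + 5
f'(x) = 4x + (-8) = 0
x = 8/4 = 2
f(2) = -3
Since f''(x) = 4 > 0, this is a minimum.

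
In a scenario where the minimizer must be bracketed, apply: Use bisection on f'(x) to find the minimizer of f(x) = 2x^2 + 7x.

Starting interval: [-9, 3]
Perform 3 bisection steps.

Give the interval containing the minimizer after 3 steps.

Finding critical point of f(x) = 2x^2 + 7x using bisection on f'(x) = 4x + 7.
f'(x) = 0 when x = -7/4.
Starting interval: [-9, 3]
Step 1: mid = -3, f'(mid) = -5, new interval = [-3, 3]
Step 2: mid = 0, f'(mid) = 7, new interval = [-3, 0]
Step 3: mid = -3/2, f'(mid) = 1, new interval = [-3, -3/2]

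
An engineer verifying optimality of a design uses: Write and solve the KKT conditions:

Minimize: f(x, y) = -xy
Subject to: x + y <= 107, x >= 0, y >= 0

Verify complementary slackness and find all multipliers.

Problem: min -xy s.t. x + y <= 107 (multiplier lambda), x >= 0 (mu_x), y >= 0 (mu_y)
KKT stationarity: -y + lambda - mu_x = 0, -x + lambda - mu_y = 0, with lambda, mu_x, mu_y >= 0
Complementary slackness: lambda*(x + y - 107) = 0, mu_x*x = 0, mu_y*y = 0
If lambda = 0: y = -mu_x <= 0 and x = -mu_y <= 0 force x = y = 0 with f = 0; but x = y = 107/2 is feasible with f = -11449/4 < 0, so this is not the minimum. Hence lambda > 0 and x + y = 107.
Try x > 0, y > 0 (so mu_x = mu_y = 0): y = lambda, x = lambda => x = y = lambda
x + y = 107 => 2*lambda = 107 => lambda = 107/2
x* = y* = 107/2 > 0, consistent with mu_x = mu_y = 0.
(Any feasible point with x = 0 or y = 0 has f = 0 > -11449/4, so the minimum is not on those boundaries.)
min(-xy) = -11449/4 (i.e. max xy = 11449/4)
Multipliers: lambda = 107/2, mu_x = 0, mu_y = 0
Complementary slackness: lambda*(x + y - 107) = 107/2*(107/2 + 107/2 - 107) = 0, mu_x*x = 0*107/2 = 0, mu_y*y = 0*107/2 = 0. Satisfied.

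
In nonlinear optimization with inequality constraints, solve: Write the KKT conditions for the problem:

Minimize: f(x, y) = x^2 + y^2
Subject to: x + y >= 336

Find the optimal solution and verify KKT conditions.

KKT conditions for min x^2 + y^2 s.t. x + y >= 336:
Stationarity: 2x = mu, 2y = mu
So x = y = mu/2.
Complementary slackness: mu*(x + y - 336) = 0
Primal feasibility: x + y >= 336; dual feasibility: mu >= 0
If mu = 0 then x = y = 0, but 0 + 0 < 336 is infeasible, so the constraint is active.
Constraint active: x + y = 2*(mu/2) = 336 => mu = 336
x = y = 168, f = 56448
Verify: stationarity 2*168 = 336 = mu; primal 168 + 168 = 336 >= 336; dual mu = 336 >= 0; complementary slackness 336*(336 - 336) = 0. All KKT conditions hold.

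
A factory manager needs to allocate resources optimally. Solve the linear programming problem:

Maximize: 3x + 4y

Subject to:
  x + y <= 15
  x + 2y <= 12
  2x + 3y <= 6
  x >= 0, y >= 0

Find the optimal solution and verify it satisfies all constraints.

Feasible vertices: (0, 0), (0, 2), (3, 0)
Objective 3x + 4y at each vertex:
  (0, 0): 0
  (0, 2): 8
  (3, 0): 9
Maximum is 9 at (3, 0).
Verify constraints at (x, y) = (3, 0):
  1*3 + 1*0 = 3 <= 15
  1*3 + 2*0 = 3 <= 12
  2*3 + 3*0 = 6 <= 6 (active)
  x = 3 >= 0, y = 0 >= 0. All constraints satisfied.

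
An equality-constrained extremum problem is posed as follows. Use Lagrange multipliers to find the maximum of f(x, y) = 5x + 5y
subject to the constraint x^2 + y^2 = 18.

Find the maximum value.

Set up Lagrange conditions: grad f = lambda * grad g
  5 = 2*lambda*x
  5 = 2*lambda*y
From these: x/y = 5/5, so x = 5t, y = 5t for some t.
Substitute into constraint: (5t)^2 + (5t)^2 = 18
  t^2 * 50 = 18
  t = sqrt(18/50)
Maximum = 5*x + 5*y = (5^2 + 5^2)*t = 50 * sqrt(18/50) = 30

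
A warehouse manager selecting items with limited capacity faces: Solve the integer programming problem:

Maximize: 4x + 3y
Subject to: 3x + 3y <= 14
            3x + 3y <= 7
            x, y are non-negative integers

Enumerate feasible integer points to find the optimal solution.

Constraint 1: 3x + 3y <= 14
Constraint 2: 3x + 3y <= 7
Feasible x range (need y >= 0): 0 <= x <= min(14/3, 7/3) => x in {0, ..., 2}.
Enumerate feasible integer points row by row (the coefficient of y is 3 > 0, so for each x the largest feasible y gives the best value):
  x = 0: y <= min((14 - 3*0)/3, (7 - 3*0)/3) => y in {0, ..., 2}; best 4*0 + 3*2 = 6
  x = 1: y <= min((14 - 3*1)/3, (7 - 3*1)/3) => y in {0, ..., 1}; best 4*1 + 3*1 = 7
  x = 2: y <= min((14 - 3*2)/3, (7 - 3*2)/3) => y in {0}; best 4*2 + 3*0 = 8
The maximum 4x + 3y = 8 is achieved at x = 2, y = 0.
Check: 3*2 + 3*0 = 6 <= 14 and 3*2 + 3*0 = 6 <= 7.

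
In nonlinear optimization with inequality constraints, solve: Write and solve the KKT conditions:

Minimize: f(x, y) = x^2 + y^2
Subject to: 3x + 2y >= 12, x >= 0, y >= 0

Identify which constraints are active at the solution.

KKT conditions for min x^2 + y^2 s.t. 3x + 2y >= 12, x >= 0, y >= 0:
Stationarity: 2x = mu*3 + mu_x, 2y = mu*2 + mu_y, with mu, mu_x, mu_y >= 0
Complementary slackness: mu*(3x + 2y - 12) = 0, mu_x*x = 0, mu_y*y = 0
(0, 0) is infeasible (3*0 + 2*0 < 12), so if mu = 0 stationarity would force x = mu_x/2 >= 0, y = mu_y/2 >= 0 with mu_x*x = mu_y*y = 0, i.e. x = y = 0: contradiction. Hence mu > 0 and 3x + 2y = 12 is active.
Try x > 0, y > 0 (so mu_x = mu_y = 0): x = 3*mu/2, y = 2*mu/2
Substitute: 3*(3*mu/2) + 2*(2*mu/2) = 12
  mu*13/2 = 12 => mu = 24/13
x* = 36/13 > 0, y* = 24/13 > 0, consistent with mu_x = mu_y = 0.
f is convex and the constraints are linear, so this KKT point is the global minimum.
f* = 144/13
Active constraints: 3x + 2y >= 12 (holds with equality, mu = 24/13 > 0); x >= 0 and y >= 0 are inactive (mu_x = mu_y = 0).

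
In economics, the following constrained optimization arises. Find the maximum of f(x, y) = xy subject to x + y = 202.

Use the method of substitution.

Substitute y = 202 - x into f(x,y) = xy:
g(x) = x(202 - x) = 202x - x^2
g'(x) = 202 - 2x = 0  =>  x = 101
y = 202 - 101 = 101
Maximum value = 101 * 101 = 10201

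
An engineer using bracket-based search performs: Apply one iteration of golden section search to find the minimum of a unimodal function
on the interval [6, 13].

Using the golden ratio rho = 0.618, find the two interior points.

Golden section search on [6, 13].
Golden ratio rho = 0.618 (approx).
Interior points:
  x_1 = 6 + (1-0.618)*7 = 8.6740
  x_2 = 6 + 0.618*7 = 10.3260
Compare f(x_1) and f(x_2) to determine which subinterval to keep.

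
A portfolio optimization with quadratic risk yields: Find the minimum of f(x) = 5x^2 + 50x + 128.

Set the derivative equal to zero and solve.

f(x) = 5x^2 + 50x + 128
f'(x) = 10x + (50) = 0
x = -50/10 = -5
f(-5) = 3
Since f''(x) = 10 > 0, this is a minimum.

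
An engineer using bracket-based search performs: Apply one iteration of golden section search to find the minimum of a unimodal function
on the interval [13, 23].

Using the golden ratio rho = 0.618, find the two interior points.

Golden section search on [13, 23].
Golden ratio rho = 0.618 (approx).
Interior points:
  x_1 = 13 + (1-0.618)*10 = 16.8200
  x_2 = 13 + 0.618*10 = 19.1800
Compare f(x_1) and f(x_2) to determine which subinterval to keep.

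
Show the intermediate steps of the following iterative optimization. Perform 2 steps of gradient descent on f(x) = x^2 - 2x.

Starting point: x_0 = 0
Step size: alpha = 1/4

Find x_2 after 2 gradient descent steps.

f(x) = x^2 - 2x, f'(x) = 2x + (-2)
Step 1: f'(0) = -2, x_1 = 0 - 1/4 * -2 = 1/2
Step 2: f'(1/2) = -1, x_2 = 1/2 - 1/4 * -1 = 3/4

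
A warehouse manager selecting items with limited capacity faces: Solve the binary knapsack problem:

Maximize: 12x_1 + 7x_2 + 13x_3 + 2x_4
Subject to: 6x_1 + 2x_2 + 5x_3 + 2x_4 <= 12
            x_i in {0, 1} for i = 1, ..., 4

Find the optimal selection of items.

Items: item 1 (v=12, w=6), item 2 (v=7, w=2), item 3 (v=13, w=5), item 4 (v=2, w=2)
Capacity: 12
Checking all 16 subsets (w = total weight, v = total value):
  {}: w = 0, v = 0
  {1}: w = 6, v = 12
  {2}: w = 2, v = 7
  {3}: w = 5, v = 13
  {4}: w = 2, v = 2
  {1, 2}: w = 8, v = 19
  {1, 3}: w = 11, v = 25
  {1, 4}: w = 8, v = 14
  {2, 3}: w = 7, v = 20
  {2, 4}: w = 4, v = 9
  {3, 4}: w = 7, v = 15
  {1, 2, 3}: w = 13 > 12, infeasible
  {1, 2, 4}: w = 10, v = 21
  {1, 3, 4}: w = 13 > 12, infeasible
  {2, 3, 4}: w = 9, v = 22
  {1, 2, 3, 4}: w = 15 > 12, infeasible
Best feasible subset: items [1, 3]
Total weight: 11 <= 12, total value: 25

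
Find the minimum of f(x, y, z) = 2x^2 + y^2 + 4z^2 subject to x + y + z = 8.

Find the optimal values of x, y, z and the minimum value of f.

Using Lagrange multipliers on f = 2x^2 + y^2 + 4z^2 with constraint x + y + z = 8:
Conditions: 2*2*x = lambda, 2*1*y = lambda, 2*4*z = lambda
So x = lambda/4, y = lambda/2, z = lambda/8
Substituting into constraint: lambda * (7/8) = 8
lambda = 64/7
x = 16/7, y = 32/7, z = 8/7
Minimum value = 256/7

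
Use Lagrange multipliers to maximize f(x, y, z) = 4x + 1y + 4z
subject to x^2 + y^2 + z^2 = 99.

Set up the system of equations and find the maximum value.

Lagrange conditions: 4 = 2*lambda*x, 1 = 2*lambda*y, 4 = 2*lambda*z
So x:4 = y:1 = z:4, i.e. x = 4t, y = 1t, z = 4t
Constraint: t^2*(4^2 + 1^2 + 4^2) = 99
  t^2 * 33 = 99  =>  t = sqrt(3)
Maximum = 4*4t + 1*1t + 4*4t = 33*sqrt(3) = sqrt(3267)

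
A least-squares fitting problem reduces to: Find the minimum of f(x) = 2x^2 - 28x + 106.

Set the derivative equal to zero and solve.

f(x) = 2x^2 - 28x + 106
f'(x) = 4x + (-28) = 0
x = 28/4 = 7
f(7) = 8
Since f''(x) = 4 > 0, this is a minimum.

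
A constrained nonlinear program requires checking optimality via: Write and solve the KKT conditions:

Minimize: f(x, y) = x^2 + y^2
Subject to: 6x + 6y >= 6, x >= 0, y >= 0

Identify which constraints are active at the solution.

KKT conditions for min x^2 + y^2 s.t. 6x + 6y >= 6, x >= 0, y >= 0:
Stationarity: 2x = mu*6 + mu_x, 2y = mu*6 + mu_y, with mu, mu_x, mu_y >= 0
Complementary slackness: mu*(6x + 6y - 6) = 0, mu_x*x = 0, mu_y*y = 0
(0, 0) is infeasible (6*0 + 6*0 < 6), so if mu = 0 stationarity would force x = mu_x/2 >= 0, y = mu_y/2 >= 0 with mu_x*x = mu_y*y = 0, i.e. x = y = 0: contradiction. Hence mu > 0 and 6x + 6y = 6 is active.
Try x > 0, y > 0 (so mu_x = mu_y = 0): x = 6*mu/2, y = 6*mu/2
Substitute: 6*(6*mu/2) + 6*(6*mu/2) = 6
  mu*72/2 = 6 => mu = 1/6
x* = 1/2 > 0, y* = 1/2 > 0, consistent with mu_x = mu_y = 0.
f is convex and the constraints are linear, so this KKT point is the global minimum.
f* = 1/2
Active constraints: 6x + 6y >= 6 (holds with equality, mu = 1/6 > 0); x >= 0 and y >= 0 are inactive (mu_x = mu_y = 0).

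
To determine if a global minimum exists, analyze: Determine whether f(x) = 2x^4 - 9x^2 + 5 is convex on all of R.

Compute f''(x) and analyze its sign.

f(x) = 2x^4 - 9x^2 + 5
f'(x) = 8x^3 + -18x
f''(x) = 24x^2 + -18
f''(0) = -18 < 0, so not convex near x = 0
Therefore, f is not globally convex on R.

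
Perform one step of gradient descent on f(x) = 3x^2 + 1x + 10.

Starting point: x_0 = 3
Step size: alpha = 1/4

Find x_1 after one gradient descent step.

f(x) = 3x^2 + 1x + 10
f'(x) = 6x + 1
f'(3) = 6*3 + (1) = 19
x_1 = x_0 - alpha * f'(x_0) = 3 - 1/4 * 19 = -7/4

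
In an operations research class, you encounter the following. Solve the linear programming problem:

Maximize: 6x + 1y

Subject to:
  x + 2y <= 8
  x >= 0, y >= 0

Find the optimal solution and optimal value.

The feasible region has vertices at [(0, 0), (8, 0), (0, 4)].
Checking objective 6x + 1y at each vertex:
  (0, 0): 6*0 + 1*0 = 0
  (8, 0): 6*8 + 1*0 = 48
  (0, 4): 6*0 + 1*4 = 4
Maximum is 48 at (8, 0).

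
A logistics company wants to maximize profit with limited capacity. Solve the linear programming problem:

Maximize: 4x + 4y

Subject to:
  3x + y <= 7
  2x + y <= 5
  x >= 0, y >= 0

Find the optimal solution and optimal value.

Feasible vertices: (0, 0), (0, 5), (2, 1), (7/3, 0)
Objective 4x + 4y at each:
  (0, 0): 0
  (0, 5): 20
  (2, 1): 12
  (7/3, 0): 28/3
Maximum is 20 at (0, 5).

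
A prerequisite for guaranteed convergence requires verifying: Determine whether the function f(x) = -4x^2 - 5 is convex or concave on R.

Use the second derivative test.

f(x) = -4x^2 - 5
f'(x) = -8x + 0
f''(x) = -8
Since f''(x) = -8 < 0 for all x, f is concave on R.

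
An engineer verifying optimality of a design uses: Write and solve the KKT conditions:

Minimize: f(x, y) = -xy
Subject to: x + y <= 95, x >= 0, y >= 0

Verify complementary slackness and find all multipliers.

Problem: min -xy s.t. x + y <= 95 (multiplier lambda), x >= 0 (mu_x), y >= 0 (mu_y)
KKT stationarity: -y + lambda - mu_x = 0, -x + lambda - mu_y = 0, with lambda, mu_x, mu_y >= 0
Complementary slackness: lambda*(x + y - 95) = 0, mu_x*x = 0, mu_y*y = 0
If lambda = 0: y = -mu_x <= 0 and x = -mu_y <= 0 force x = y = 0 with f = 0; but x = y = 95/2 is feasible with f = -9025/4 < 0, so this is not the minimum. Hence lambda > 0 and x + y = 95.
Try x > 0, y > 0 (so mu_x = mu_y = 0): y = lambda, x = lambda => x = y = lambda
x + y = 95 => 2*lambda = 95 => lambda = 95/2
x* = y* = 95/2 > 0, consistent with mu_x = mu_y = 0.
(Any feasible point with x = 0 or y = 0 has f = 0 > -9025/4, so the minimum is not on those boundaries.)
min(-xy) = -9025/4 (i.e. max xy = 9025/4)
Multipliers: lambda = 95/2, mu_x = 0, mu_y = 0
Complementary slackness: lambda*(x + y - 95) = 95/2*(95/2 + 95/2 - 95) = 0, mu_x*x = 0*95/2 = 0, mu_y*y = 0*95/2 = 0. Satisfied.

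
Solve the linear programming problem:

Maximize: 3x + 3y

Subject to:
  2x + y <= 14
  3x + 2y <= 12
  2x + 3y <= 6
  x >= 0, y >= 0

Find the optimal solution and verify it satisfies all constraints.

Feasible vertices: (0, 0), (0, 2), (3, 0)
Objective 3x + 3y at each vertex:
  (0, 0): 0
  (0, 2): 6
  (3, 0): 9
Maximum is 9 at (3, 0).
Verify constraints at (x, y) = (3, 0):
  2*3 + 1*0 = 6 <= 14
  3*3 + 2*0 = 9 <= 12
  2*3 + 3*0 = 6 <= 6 (active)
  x = 3 >= 0, y = 0 >= 0. All constraints satisfied.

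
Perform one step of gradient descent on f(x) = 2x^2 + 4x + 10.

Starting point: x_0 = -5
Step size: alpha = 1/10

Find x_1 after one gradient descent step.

f(x) = 2x^2 + 4x + 10
f'(x) = 4x + 4
f'(-5) = 4*-5 + (4) = -16
x_1 = x_0 - alpha * f'(x_0) = -5 - 1/10 * -16 = -17/5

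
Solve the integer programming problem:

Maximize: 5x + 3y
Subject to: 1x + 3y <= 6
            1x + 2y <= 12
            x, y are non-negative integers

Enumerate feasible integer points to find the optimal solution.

Constraint 1: 1x + 3y <= 6
Constraint 2: 1x + 2y <= 12
Feasible x range (need y >= 0): 0 <= x <= min(6/1, 12/1) => x in {0, ..., 6}.
Enumerate feasible integer points row by row (the coefficient of y is 3 > 0, so for each x the largest feasible y gives the best value):
  x = 0: y <= min((6 - 1*0)/3, (12 - 1*0)/2) => y in {0, ..., 2}; best 5*0 + 3*2 = 6
  x = 1: y <= min((6 - 1*1)/3, (12 - 1*1)/2) => y in {0, ..., 1}; best 5*1 + 3*1 = 8
  x = 2: y <= min((6 - 1*2)/3, (12 - 1*2)/2) => y in {0, ..., 1}; best 5*2 + 3*1 = 13
  x = 3: y <= min((6 - 1*3)/3, (12 - 1*3)/2) => y in {0, ..., 1}; best 5*3 + 3*1 = 18
  x = 4: y <= min((6 - 1*4)/3, (12 - 1*4)/2) => y in {0}; best 5*4 + 3*0 = 20
  x = 5: y <= min((6 - 1*5)/3, (12 - 1*5)/2) => y in {0}; best 5*5 + 3*0 = 25
  x = 6: y <= min((6 - 1*6)/3, (12 - 1*6)/2) => y in {0}; best 5*6 + 3*0 = 30
The maximum 5x + 3y = 30 is achieved at x = 6, y = 0.
Check: 1*6 + 3*0 = 6 <= 6 and 1*6 + 2*0 = 6 <= 12.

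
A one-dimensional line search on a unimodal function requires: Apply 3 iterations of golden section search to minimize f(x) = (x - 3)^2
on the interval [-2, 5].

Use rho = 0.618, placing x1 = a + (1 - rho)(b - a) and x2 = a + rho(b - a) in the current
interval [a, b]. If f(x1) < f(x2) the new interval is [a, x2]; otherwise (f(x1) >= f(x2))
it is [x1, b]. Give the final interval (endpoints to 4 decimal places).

Golden section search for min of f(x) = (x - 3)^2 on [-2, 5].
Each step: x1 = a + (1 - rho)(b - a), x2 = a + rho(b - a); if f(x1) < f(x2) keep [a, x2], otherwise keep [x1, b].
Step 1: [-2.0000, 5.0000], x1=0.6740 (f=5.4103), x2=2.3260 (f=0.4543); f(x1) > f(x2) => keep [0.6740, 5.0000]
Step 2: [0.6740, 5.0000], x1=2.3265 (f=0.4536), x2=3.3475 (f=0.1207); f(x1) > f(x2) => keep [2.3265, 5.0000]
Step 3: [2.3265, 5.0000], x1=3.3478 (f=0.1210), x2=3.9787 (f=0.9579); f(x1) < f(x2) => keep [2.3265, 3.9787]
Final interval: [2.3265, 3.9787]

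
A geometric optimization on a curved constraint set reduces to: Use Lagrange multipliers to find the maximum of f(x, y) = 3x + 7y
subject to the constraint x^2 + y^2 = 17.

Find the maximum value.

Set up Lagrange conditions: grad f = lambda * grad g
  3 = 2*lambda*x
  7 = 2*lambda*y
From these: x/y = 3/7, so x = 3t, y = 7t for some t.
Substitute into constraint: (3t)^2 + (7t)^2 = 17
  t^2 * 58 = 17
  t = sqrt(17/58)
Maximum = 3*x + 7*y = (3^2 + 7^2)*t = 58 * sqrt(17/58) = sqrt(986)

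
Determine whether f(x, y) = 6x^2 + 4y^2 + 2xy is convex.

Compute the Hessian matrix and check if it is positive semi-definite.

f(x,y) = 6x^2 + 4y^2 + 2xy
Hessian H = [[12, 2], [2, 8]]
trace(H) = 20, det(H) = 92
Eigenvalues: (20 +/- sqrt(32)) / 2 = 12.83, 7.172
Since both eigenvalues > 0, f is convex.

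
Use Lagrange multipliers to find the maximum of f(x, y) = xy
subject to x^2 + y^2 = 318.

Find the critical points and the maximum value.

Lagrange conditions: y = 2*lambda*x and x = 2*lambda*y
If x = 0 then y = 0, violating the constraint, so x, y != 0.
Dividing: y/x = x/y => x^2 = y^2 => y = x or y = -x
Constraint: 2x^2 = 318 => x^2 = 159 => x = +/-sqrt(159)
Critical points: (sqrt(159), sqrt(159)), (-sqrt(159), -sqrt(159)), (sqrt(159), -sqrt(159)), (-sqrt(159), sqrt(159))
  y = x:  xy = x^2 = 159  at (sqrt(159), sqrt(159)) and (-sqrt(159), -sqrt(159))
  y = -x: xy = -x^2 = -159 at (sqrt(159), -sqrt(159)) and (-sqrt(159), sqrt(159))
Maximum xy = 159 at (sqrt(159), sqrt(159)) and (-sqrt(159), -sqrt(159))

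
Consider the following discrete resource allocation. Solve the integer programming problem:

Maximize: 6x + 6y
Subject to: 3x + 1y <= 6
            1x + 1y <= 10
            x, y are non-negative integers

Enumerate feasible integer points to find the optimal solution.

Constraint 1: 3x + 1y <= 6
Constraint 2: 1x + 1y <= 10
Feasible x range (need y >= 0): 0 <= x <= min(6/3, 10/1) => x in {0, ..., 2}.
Enumerate feasible integer points row by row (the coefficient of y is 6 > 0, so for each x the largest feasible y gives the best value):
  x = 0: y <= min((6 - 3*0)/1, (10 - 1*0)/1) => y in {0, ..., 6}; best 6*0 + 6*6 = 36
  x = 1: y <= min((6 - 3*1)/1, (10 - 1*1)/1) => y in {0, ..., 3}; best 6*1 + 6*3 = 24
  x = 2: y <= min((6 - 3*2)/1, (10 - 1*2)/1) => y in {0}; best 6*2 + 6*0 = 12
The maximum 6x + 6y = 36 is achieved at x = 0, y = 6.
Check: 3*0 + 1*6 = 6 <= 6 and 1*0 + 1*6 = 6 <= 10.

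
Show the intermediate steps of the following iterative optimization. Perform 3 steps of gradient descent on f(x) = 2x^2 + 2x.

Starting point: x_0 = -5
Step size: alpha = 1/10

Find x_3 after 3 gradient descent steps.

f(x) = 2x^2 + 2x, f'(x) = 4x + (2)
Step 1: f'(-5) = -18, x_1 = -5 - 1/10 * -18 = -16/5
Step 2: f'(-16/5) = -54/5, x_2 = -16/5 - 1/10 * -54/5 = -53/25
Step 3: f'(-53/25) = -162/25, x_3 = -53/25 - 1/10 * -162/25 = -184/125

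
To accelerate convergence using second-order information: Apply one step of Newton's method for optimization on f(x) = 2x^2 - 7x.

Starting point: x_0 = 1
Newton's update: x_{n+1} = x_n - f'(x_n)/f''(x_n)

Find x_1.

f(x) = 2x^2 - 7x
f'(x) = 4x + (-7), f''(x) = 4
Newton step: x_1 = x_0 - f'(x_0)/f''(x_0)
f'(1) = -3
x_1 = 1 - -3/4 = 7/4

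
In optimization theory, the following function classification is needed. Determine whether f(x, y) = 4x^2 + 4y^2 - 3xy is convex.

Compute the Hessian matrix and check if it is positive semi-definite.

f(x,y) = 4x^2 + 4y^2 - 3xy
Hessian H = [[8, -3], [-3, 8]]
trace(H) = 16, det(H) = 55
Eigenvalues: (16 +/- sqrt(36)) / 2 = 11, 5
Since both eigenvalues > 0, f is convex.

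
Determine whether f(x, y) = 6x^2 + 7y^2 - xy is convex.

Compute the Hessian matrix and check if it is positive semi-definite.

f(x,y) = 6x^2 + 7y^2 - xy
Hessian H = [[12, -1], [-1, 14]]
trace(H) = 26, det(H) = 167
Eigenvalues: (26 +/- sqrt(8)) / 2 = 14.41, 11.59
Since both eigenvalues > 0, f is convex.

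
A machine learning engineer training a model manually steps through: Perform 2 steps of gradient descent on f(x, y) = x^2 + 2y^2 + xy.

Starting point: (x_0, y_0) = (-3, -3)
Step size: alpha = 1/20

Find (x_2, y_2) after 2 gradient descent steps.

f(x,y) = x^2 + 2y^2 + xy
grad_x = 2x + 1y, grad_y = 4y + 1x
Step 1: grad = (-9, -15), (-51/20, -9/4)
Step 2: grad = (-147/20, -231/20), (-873/400, -669/400)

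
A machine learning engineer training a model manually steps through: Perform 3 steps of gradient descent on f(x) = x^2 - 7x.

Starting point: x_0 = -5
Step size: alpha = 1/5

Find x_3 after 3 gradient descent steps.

f(x) = x^2 - 7x, f'(x) = 2x + (-7)
Step 1: f'(-5) = -17, x_1 = -5 - 1/5 * -17 = -8/5
Step 2: f'(-8/5) = -51/5, x_2 = -8/5 - 1/5 * -51/5 = 11/25
Step 3: f'(11/25) = -153/25, x_3 = 11/25 - 1/5 * -153/25 = 208/125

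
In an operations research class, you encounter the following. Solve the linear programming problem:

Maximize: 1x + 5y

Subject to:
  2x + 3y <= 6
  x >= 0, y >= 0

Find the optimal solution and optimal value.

The feasible region has vertices at [(0, 0), (3, 0), (0, 2)].
Checking objective 1x + 5y at each vertex:
  (0, 0): 1*0 + 5*0 = 0
  (3, 0): 1*3 + 5*0 = 3
  (0, 2): 1*0 + 5*2 = 10
Maximum is 10 at (0, 2).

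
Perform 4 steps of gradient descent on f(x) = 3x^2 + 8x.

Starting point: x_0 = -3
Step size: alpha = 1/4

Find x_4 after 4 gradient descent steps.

f(x) = 3x^2 + 8x, f'(x) = 6x + (8)
Step 1: f'(-3) = -10, x_1 = -3 - 1/4 * -10 = -1/2
Step 2: f'(-1/2) = 5, x_2 = -1/2 - 1/4 * 5 = -7/4
Step 3: f'(-7/4) = -5/2, x_3 = -7/4 - 1/4 * -5/2 = -9/8
Step 4: f'(-9/8) = 5/4, x_4 = -9/8 - 1/4 * 5/4 = -23/16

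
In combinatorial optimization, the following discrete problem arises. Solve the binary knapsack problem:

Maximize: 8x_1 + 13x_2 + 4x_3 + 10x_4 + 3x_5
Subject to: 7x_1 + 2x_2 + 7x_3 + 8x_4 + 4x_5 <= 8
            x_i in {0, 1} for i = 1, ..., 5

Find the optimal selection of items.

Items: item 1 (v=8, w=7), item 2 (v=13, w=2), item 3 (v=4, w=7), item 4 (v=10, w=8), item 5 (v=3, w=4)
Capacity: 8
Checking all 32 subsets (w = total weight, v = total value):
  {}: w = 0, v = 0
  {1}: w = 7, v = 8
  {2}: w = 2, v = 13
  {3}: w = 7, v = 4
  {4}: w = 8, v = 10
  {5}: w = 4, v = 3
  {1, 2}: w = 9 > 8, infeasible
  {1, 3}: w = 14 > 8, infeasible
  {1, 4}: w = 15 > 8, infeasible
  {1, 5}: w = 11 > 8, infeasible
  {2, 3}: w = 9 > 8, infeasible
  {2, 4}: w = 10 > 8, infeasible
  {2, 5}: w = 6, v = 16
  {3, 4}: w = 15 > 8, infeasible
  {3, 5}: w = 11 > 8, infeasible
  {4, 5}: w = 12 > 8, infeasible
  {1, 2, 3}: w = 16 > 8, infeasible
  {1, 2, 4}: w = 17 > 8, infeasible
  {1, 2, 5}: w = 13 > 8, infeasible
  {1, 3, 4}: w = 22 > 8, infeasible
  {1, 3, 5}: w = 18 > 8, infeasible
  {1, 4, 5}: w = 19 > 8, infeasible
  {2, 3, 4}: w = 17 > 8, infeasible
  {2, 3, 5}: w = 13 > 8, infeasible
  {2, 4, 5}: w = 14 > 8, infeasible
  {3, 4, 5}: w = 19 > 8, infeasible
  {1, 2, 3, 4}: w = 24 > 8, infeasible
  {1, 2, 3, 5}: w = 20 > 8, infeasible
  {1, 2, 4, 5}: w = 21 > 8, infeasible
  {1, 3, 4, 5}: w = 26 > 8, infeasible
  {2, 3, 4, 5}: w = 21 > 8, infeasible
  {1, 2, 3, 4, 5}: w = 28 > 8, infeasible
Best feasible subset: items [2, 5]
Total weight: 6 <= 8, total value: 16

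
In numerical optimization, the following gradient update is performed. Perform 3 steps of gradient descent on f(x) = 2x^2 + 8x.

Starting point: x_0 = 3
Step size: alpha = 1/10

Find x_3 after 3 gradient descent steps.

f(x) = 2x^2 + 8x, f'(x) = 4x + (8)
Step 1: f'(3) = 20, x_1 = 3 - 1/10 * 20 = 1
Step 2: f'(1) = 12, x_2 = 1 - 1/10 * 12 = -1/5
Step 3: f'(-1/5) = 36/5, x_3 = -1/5 - 1/10 * 36/5 = -23/25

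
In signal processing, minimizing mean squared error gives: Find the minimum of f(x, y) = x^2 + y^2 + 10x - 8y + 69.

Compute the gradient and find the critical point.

f(x,y) = x^2 + y^2 + 10x - 8y + 69
df/dx = 2x + (10) = 0  =>  x = -5
df/dy = 2y + (-8) = 0  =>  y = 4
f(-5, 4) = 1*(-5)^2 + 1*(4)^2 + 10*(-5) + -8*(4) + 69 = 28
Hessian is diagonal with entries 2, 2 > 0, so this is a minimum.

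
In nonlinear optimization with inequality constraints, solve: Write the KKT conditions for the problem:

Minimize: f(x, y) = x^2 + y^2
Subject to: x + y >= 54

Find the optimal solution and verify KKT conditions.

KKT conditions for min x^2 + y^2 s.t. x + y >= 54:
Stationarity: 2x = mu, 2y = mu
So x = y = mu/2.
Complementary slackness: mu*(x + y - 54) = 0
Primal feasibility: x + y >= 54; dual feasibility: mu >= 0
If mu = 0 then x = y = 0, but 0 + 0 < 54 is infeasible, so the constraint is active.
Constraint active: x + y = 2*(mu/2) = 54 => mu = 54
x = y = 27, f = 1458
Verify: stationarity 2*27 = 54 = mu; primal 27 + 27 = 54 >= 54; dual mu = 54 >= 0; complementary slackness 54*(54 - 54) = 0. All KKT conditions hold.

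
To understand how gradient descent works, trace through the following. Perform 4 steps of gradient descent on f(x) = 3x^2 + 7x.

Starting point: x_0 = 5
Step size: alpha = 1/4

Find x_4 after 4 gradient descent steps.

f(x) = 3x^2 + 7x, f'(x) = 6x + (7)
Step 1: f'(5) = 37, x_1 = 5 - 1/4 * 37 = -17/4
Step 2: f'(-17/4) = -37/2, x_2 = -17/4 - 1/4 * -37/2 = 3/8
Step 3: f'(3/8) = 37/4, x_3 = 3/8 - 1/4 * 37/4 = -31/16
Step 4: f'(-31/16) = -37/8, x_4 = -31/16 - 1/4 * -37/8 = -25/32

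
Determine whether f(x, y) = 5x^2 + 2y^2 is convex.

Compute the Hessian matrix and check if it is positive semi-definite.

f(x,y) = 5x^2 + 2y^2
Hessian H = [[10, 0], [0, 4]]
trace(H) = 14, det(H) = 40
Eigenvalues: (14 +/- sqrt(36)) / 2 = 10, 4
Since both eigenvalues > 0, f is convex.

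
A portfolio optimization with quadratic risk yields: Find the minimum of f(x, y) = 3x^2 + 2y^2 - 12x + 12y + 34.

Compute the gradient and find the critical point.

f(x,y) = 3x^2 + 2y^2 - 12x + 12y + 34
df/dx = 6x + (-12) = 0  =>  x = 2
df/dy = 4y + (12) = 0  =>  y = -3
f(2, -3) = 3*(2)^2 + 2*(-3)^2 + -12*(2) + 12*(-3) + 34 = 4
Hessian is diagonal with entries 6, 4 > 0, so this is a minimum.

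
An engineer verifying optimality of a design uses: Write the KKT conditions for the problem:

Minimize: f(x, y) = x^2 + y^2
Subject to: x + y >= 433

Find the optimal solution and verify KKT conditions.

KKT conditions for min x^2 + y^2 s.t. x + y >= 433:
Stationarity: 2x = mu, 2y = mu
So x = y = mu/2.
Complementary slackness: mu*(x + y - 433) = 0
Primal feasibility: x + y >= 433; dual feasibility: mu >= 0
If mu = 0 then x = y = 0, but 0 + 0 < 433 is infeasible, so the constraint is active.
Constraint active: x + y = 2*(mu/2) = 433 => mu = 433
x = y = 433/2, f = 187489/2
Verify: stationarity 2*(433/2) = 433 = mu; primal 433/2 + 433/2 = 433 >= 433; dual mu = 433 >= 0; complementary slackness 433*(433 - 433) = 0. All KKT conditions hold.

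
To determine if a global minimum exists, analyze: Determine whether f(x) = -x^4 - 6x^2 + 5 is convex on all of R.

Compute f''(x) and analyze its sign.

f(x) = -x^4 - 6x^2 + 5
f'(x) = -4x^3 + -12x
f''(x) = -12x^2 + -12
f''(x) = -12x^2 + -12 <= -12 < 0 for all x
Therefore, f is concave on R.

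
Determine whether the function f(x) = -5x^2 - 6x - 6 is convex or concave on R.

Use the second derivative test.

f(x) = -5x^2 - 6x - 6
f'(x) = -10x - 6
f''(x) = -10
Since f''(x) = -10 < 0 for all x, f is concave on R.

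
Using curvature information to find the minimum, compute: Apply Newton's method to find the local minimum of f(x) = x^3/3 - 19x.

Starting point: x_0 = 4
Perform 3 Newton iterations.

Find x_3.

f(x) = x^3/3 - 19x
f'(x) = x^2 - 19, f''(x) = 2x
Newton update: x_{n+1} = x_n - (x_n^2 - 19)/(2*x_n)
Step 1: x_0 = 4, f'=-3, f''=8, x_1 = 35/8
Step 2: x_1 = 35/8, f'=9/64, f''=35/4, x_2 = 2441/560
Step 3: x_2 = 2441/560, f'=81/313600, f''=2441/280, x_3 = 11916881/2733920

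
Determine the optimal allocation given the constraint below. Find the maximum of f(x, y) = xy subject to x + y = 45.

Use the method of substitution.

Substitute y = 45 - x into f(x,y) = xy:
g(x) = x(45 - x) = 45x - x^2
g'(x) = 45 - 2x = 0  =>  x = 45/2
y = 45 - 45/2 = 45/2
Maximum value = (45/2) * (45/2) = 2025/4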